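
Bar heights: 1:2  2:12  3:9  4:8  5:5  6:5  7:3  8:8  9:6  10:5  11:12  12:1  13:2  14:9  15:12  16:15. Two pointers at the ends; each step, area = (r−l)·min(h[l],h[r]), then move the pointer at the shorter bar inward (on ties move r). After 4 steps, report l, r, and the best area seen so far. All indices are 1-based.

l=5, r=16, best area=168

l=1 r=16: min(2,15)*15=30 best=30 *, l++
l=2 r=16: min(12,15)*14=168 best=168 *, l++
l=3 r=16: min(9,15)*13=117 best=168, l++
l=4 r=16: min(8,15)*12=96 best=168, l++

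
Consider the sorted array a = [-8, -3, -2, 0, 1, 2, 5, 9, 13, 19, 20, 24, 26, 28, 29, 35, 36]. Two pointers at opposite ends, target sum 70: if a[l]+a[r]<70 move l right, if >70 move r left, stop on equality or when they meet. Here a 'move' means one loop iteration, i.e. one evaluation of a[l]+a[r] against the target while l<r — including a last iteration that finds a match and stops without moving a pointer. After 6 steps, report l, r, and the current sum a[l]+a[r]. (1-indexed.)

l=1 r=17: -8+36=28 <70, l++
l=2 r=17: -3+36=33 <70, l++
l=3 r=17: -2+36=34 <70, l++
l=4 r=17: 0+36=36 <70, l++
l=5 r=17: 1+36=37 <70, l++
l=6 r=17: 2+36=38 <70, l++

l=7, r=17, sum=41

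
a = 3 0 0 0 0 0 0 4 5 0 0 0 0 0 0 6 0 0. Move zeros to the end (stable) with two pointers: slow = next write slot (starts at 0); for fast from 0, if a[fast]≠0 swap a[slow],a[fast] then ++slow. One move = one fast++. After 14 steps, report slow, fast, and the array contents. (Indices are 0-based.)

slow=3, fast=14, a=[3, 4, 5, 0, 0, 0, 0, 0, 0, 0, 0, 0, 0, 0, 0, 6, 0, 0]

slow=0 fast=0: a[fast]=3≠0 swap→a[0]=3, slow++,fast++
slow=1 fast=1: a[fast]=0, fast++
slow=1 fast=2: a[fast]=0, fast++
slow=1 fast=3: a[fast]=0, fast++
slow=1 fast=4: a[fast]=0, fast++
slow=1 fast=5: a[fast]=0, fast++
slow=1 fast=6: a[fast]=0, fast++
slow=1 fast=7: a[fast]=4≠0 swap→a[1]=4, slow++,fast++
slow=2 fast=8: a[fast]=5≠0 swap→a[2]=5, slow++,fast++
slow=3 fast=9: a[fast]=0, fast++
slow=3 fast=10: a[fast]=0, fast++
slow=3 fast=11: a[fast]=0, fast++
slow=3 fast=12: a[fast]=0, fast++
slow=3 fast=13: a[fast]=0, fast++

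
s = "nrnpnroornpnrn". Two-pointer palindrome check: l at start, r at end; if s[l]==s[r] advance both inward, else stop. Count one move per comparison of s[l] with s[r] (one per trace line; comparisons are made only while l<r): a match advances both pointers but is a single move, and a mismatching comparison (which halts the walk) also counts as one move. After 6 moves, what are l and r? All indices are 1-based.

[1,14] 'n'=='n' → l++,r--
[2,13] 'r'=='r' → l++,r--
[3,12] 'n'=='n' → l++,r--
[4,11] 'p'=='p' → l++,r--
[5,10] 'n'=='n' → l++,r--
[6,9] 'r'=='r' → l++,r--

l=7, r=8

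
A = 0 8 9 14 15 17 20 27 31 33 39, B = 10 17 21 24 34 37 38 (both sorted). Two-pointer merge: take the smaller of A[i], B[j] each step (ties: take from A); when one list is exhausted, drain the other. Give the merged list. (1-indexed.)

[0, 8, 9, 10, 14, 15, 17, 17, 20, 21, 24, 27, 31, 33, 34, 37, 38, 39]

i=1 j=1: A[i]=0<=B[j]=10 take 0, i++
i=2 j=1: A[i]=8<=B[j]=10 take 8, i++
i=3 j=1: A[i]=9<=B[j]=10 take 9, i++
i=4 j=1: A[i]=14>B[j]=10 take 10, j++
i=4 j=2: A[i]=14<=B[j]=17 take 14, i++
i=5 j=2: A[i]=15<=B[j]=17 take 15, i++
i=6 j=2: A[i]=17<=B[j]=17 take 17, i++
i=7 j=2: A[i]=20>B[j]=17 take 17, j++
i=7 j=3: A[i]=20<=B[j]=21 take 20, i++
i=8 j=3: A[i]=27>B[j]=21 take 21, j++
i=8 j=4: A[i]=27>B[j]=24 take 24, j++
i=8 j=5: A[i]=27<=B[j]=34 take 27, i++
i=9 j=5: A[i]=31<=B[j]=34 take 31, i++
i=10 j=5: A[i]=33<=B[j]=34 take 33, i++
i=11 j=5: A[i]=39>B[j]=34 take 34, j++
i=11 j=6: A[i]=39>B[j]=37 take 37, j++
i=11 j=7: A[i]=39>B[j]=38 take 38, j++
i=11 j=8: B done, take A[i]=39, i++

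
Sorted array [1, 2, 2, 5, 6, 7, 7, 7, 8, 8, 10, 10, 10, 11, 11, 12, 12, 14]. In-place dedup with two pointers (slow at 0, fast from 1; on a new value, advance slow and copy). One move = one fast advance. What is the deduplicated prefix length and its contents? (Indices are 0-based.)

length 10; prefix = [1, 2, 5, 6, 7, 8, 10, 11, 12, 14]

slow=0 fast=1: a[fast]=2≠a[slow]=1 write a[1]=2, slow++,fast++
slow=1 fast=2: a[fast]=2=a[slow] dup, fast++
slow=1 fast=3: a[fast]=5≠a[slow]=2 write a[2]=5, slow++,fast++
slow=2 fast=4: a[fast]=6≠a[slow]=5 write a[3]=6, slow++,fast++
slow=3 fast=5: a[fast]=7≠a[slow]=6 write a[4]=7, slow++,fast++
slow=4 fast=6: a[fast]=7=a[slow] dup, fast++
slow=4 fast=7: a[fast]=7=a[slow] dup, fast++
slow=4 fast=8: a[fast]=8≠a[slow]=7 write a[5]=8, slow++,fast++
slow=5 fast=9: a[fast]=8=a[slow] dup, fast++
slow=5 fast=10: a[fast]=10≠a[slow]=8 write a[6]=10, slow++,fast++
slow=6 fast=11: a[fast]=10=a[slow] dup, fast++
slow=6 fast=12: a[fast]=10=a[slow] dup, fast++
slow=6 fast=13: a[fast]=11≠a[slow]=10 write a[7]=11, slow++,fast++
slow=7 fast=14: a[fast]=11=a[slow] dup, fast++
slow=7 fast=15: a[fast]=12≠a[slow]=11 write a[8]=12, slow++,fast++
slow=8 fast=16: a[fast]=12=a[slow] dup, fast++
slow=8 fast=17: a[fast]=14≠a[slow]=12 write a[9]=14, slow++,fast++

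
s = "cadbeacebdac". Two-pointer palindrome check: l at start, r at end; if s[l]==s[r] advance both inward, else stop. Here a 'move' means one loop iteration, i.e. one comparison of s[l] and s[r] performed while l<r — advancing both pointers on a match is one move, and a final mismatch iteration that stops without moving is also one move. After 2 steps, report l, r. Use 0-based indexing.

l=0 r=11: 'c'=='c', l++,r--
l=1 r=10: 'a'=='a', l++,r--

l=2, r=9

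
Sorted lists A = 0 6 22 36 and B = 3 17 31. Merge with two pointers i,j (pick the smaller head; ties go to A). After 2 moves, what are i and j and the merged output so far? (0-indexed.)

i=1, j=1, merged so far=[0, 3]

i=0 j=0: A[i]=0<=B[j]=3 take 0, i++
i=1 j=0: A[i]=6>B[j]=3 take 3, j++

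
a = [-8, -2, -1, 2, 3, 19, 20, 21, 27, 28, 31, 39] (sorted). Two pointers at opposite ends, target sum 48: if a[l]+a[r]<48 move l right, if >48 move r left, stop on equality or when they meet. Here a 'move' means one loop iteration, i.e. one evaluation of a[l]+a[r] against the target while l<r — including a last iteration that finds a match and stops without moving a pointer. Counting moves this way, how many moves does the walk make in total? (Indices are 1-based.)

[1,12] -8+39=31 <48 → l++
[2,12] -2+39=37 <48 → l++
[3,12] -1+39=38 <48 → l++
[4,12] 2+39=41 <48 → l++
[5,12] 3+39=42 <48 → l++
[6,12] 19+39=58 >48 → r--
[6,11] 19+31=50 >48 → r--
[6,10] 19+28=47 <48 → l++
[7,10] 20+28=48 → found

9 moves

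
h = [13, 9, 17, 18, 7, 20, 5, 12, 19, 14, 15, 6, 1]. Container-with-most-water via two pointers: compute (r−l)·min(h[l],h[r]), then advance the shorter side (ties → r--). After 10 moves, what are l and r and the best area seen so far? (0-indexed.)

l=5, r=7, best area=130

[0,12] min(13,1)*12=12 best=12 * → r--
[0,11] min(13,6)*11=66 best=66 * → r--
[0,10] min(13,15)*10=130 best=130 * → l++
[1,10] min(9,15)*9=81 best=130 → l++
[2,10] min(17,15)*8=120 best=130 → r--
[2,9] min(17,14)*7=98 best=130 → r--
[2,8] min(17,19)*6=102 best=130 → l++
[3,8] min(18,19)*5=90 best=130 → l++
[4,8] min(7,19)*4=28 best=130 → l++
[5,8] min(20,19)*3=57 best=130 → r--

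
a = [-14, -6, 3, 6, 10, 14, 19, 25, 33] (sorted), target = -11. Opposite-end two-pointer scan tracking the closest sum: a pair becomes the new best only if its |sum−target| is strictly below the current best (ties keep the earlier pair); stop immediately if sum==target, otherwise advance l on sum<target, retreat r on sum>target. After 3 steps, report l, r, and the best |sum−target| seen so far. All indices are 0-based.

l=0, r=5, best |Δ|=16

[0,8] -14+33=19 d=30 * → r--
[0,7] -14+25=11 d=22 * → r--
[0,6] -14+19=5 d=16 * → r--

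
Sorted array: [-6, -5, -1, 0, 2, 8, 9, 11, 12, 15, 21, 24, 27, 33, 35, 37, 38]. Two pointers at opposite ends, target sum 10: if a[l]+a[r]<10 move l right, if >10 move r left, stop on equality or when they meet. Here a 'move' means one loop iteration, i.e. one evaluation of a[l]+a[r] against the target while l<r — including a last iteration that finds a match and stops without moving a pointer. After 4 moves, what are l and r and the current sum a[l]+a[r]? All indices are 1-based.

l=1, r=13, sum=21

[1,17] -6+38=32 >10 → r--
[1,16] -6+37=31 >10 → r--
[1,15] -6+35=29 >10 → r--
[1,14] -6+33=27 >10 → r--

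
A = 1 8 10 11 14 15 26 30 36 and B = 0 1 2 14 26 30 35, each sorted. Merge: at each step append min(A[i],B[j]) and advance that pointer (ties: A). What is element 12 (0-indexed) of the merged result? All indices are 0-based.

i=0 j=0: A[i]=1>B[j]=0 take 0, j++
i=0 j=1: A[i]=1<=B[j]=1 take 1, i++
i=1 j=1: A[i]=8>B[j]=1 take 1, j++
i=1 j=2: A[i]=8>B[j]=2 take 2, j++
i=1 j=3: A[i]=8<=B[j]=14 take 8, i++
i=2 j=3: A[i]=10<=B[j]=14 take 10, i++
i=3 j=3: A[i]=11<=B[j]=14 take 11, i++
i=4 j=3: A[i]=14<=B[j]=14 take 14, i++
i=5 j=3: A[i]=15>B[j]=14 take 14, j++
i=5 j=4: A[i]=15<=B[j]=26 take 15, i++
i=6 j=4: A[i]=26<=B[j]=26 take 26, i++
i=7 j=4: A[i]=30>B[j]=26 take 26, j++
i=7 j=5: A[i]=30<=B[j]=30 take 30, i++
i=8 j=5: A[i]=36>B[j]=30 take 30, j++
i=8 j=6: A[i]=36>B[j]=35 take 35, j++
i=8 j=7: B done, take A[i]=36, i++

merged[12] = 30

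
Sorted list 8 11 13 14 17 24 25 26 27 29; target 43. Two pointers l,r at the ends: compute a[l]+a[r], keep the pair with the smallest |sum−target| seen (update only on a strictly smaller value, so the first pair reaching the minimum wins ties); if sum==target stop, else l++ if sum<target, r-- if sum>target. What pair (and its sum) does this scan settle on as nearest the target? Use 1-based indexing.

l=1 r=10: 8+29=37 d=6 *, l++
l=2 r=10: 11+29=40 d=3 *, l++
l=3 r=10: 13+29=42 d=1 *, l++
l=4 r=10: 14+29=43 d=0 *, stop

pair (14, 29) with sum 43 (|Δ|=0)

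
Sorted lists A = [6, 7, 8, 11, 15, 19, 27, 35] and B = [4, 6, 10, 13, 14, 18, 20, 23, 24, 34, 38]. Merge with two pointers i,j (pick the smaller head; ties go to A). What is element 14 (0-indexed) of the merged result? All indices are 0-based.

merged[14] = 24

i=0 j=0: A[i]=6>B[j]=4 take 4, j++
i=0 j=1: A[i]=6<=B[j]=6 take 6, i++
i=1 j=1: A[i]=7>B[j]=6 take 6, j++
i=1 j=2: A[i]=7<=B[j]=10 take 7, i++
i=2 j=2: A[i]=8<=B[j]=10 take 8, i++
i=3 j=2: A[i]=11>B[j]=10 take 10, j++
i=3 j=3: A[i]=11<=B[j]=13 take 11, i++
i=4 j=3: A[i]=15>B[j]=13 take 13, j++
i=4 j=4: A[i]=15>B[j]=14 take 14, j++
i=4 j=5: A[i]=15<=B[j]=18 take 15, i++
i=5 j=5: A[i]=19>B[j]=18 take 18, j++
i=5 j=6: A[i]=19<=B[j]=20 take 19, i++
i=6 j=6: A[i]=27>B[j]=20 take 20, j++
i=6 j=7: A[i]=27>B[j]=23 take 23, j++
i=6 j=8: A[i]=27>B[j]=24 take 24, j++
i=6 j=9: A[i]=27<=B[j]=34 take 27, i++
i=7 j=9: A[i]=35>B[j]=34 take 34, j++
i=7 j=10: A[i]=35<=B[j]=38 take 35, i++
i=8 j=10: A done, take B[j]=38, j++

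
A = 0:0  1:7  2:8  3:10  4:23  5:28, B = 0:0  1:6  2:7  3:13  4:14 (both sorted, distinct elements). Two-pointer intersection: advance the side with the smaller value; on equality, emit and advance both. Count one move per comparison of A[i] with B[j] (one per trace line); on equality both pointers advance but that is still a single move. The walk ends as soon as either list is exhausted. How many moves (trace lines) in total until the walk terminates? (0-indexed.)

7 moves

i=0 j=0: 0==0 emit, i++,j++
i=1 j=1: 7>6, j++
i=1 j=2: 7==7 emit, i++,j++
i=2 j=3: 8<13, i++
i=3 j=3: 10<13, i++
i=4 j=3: 23>13, j++
i=4 j=4: 23>14, j++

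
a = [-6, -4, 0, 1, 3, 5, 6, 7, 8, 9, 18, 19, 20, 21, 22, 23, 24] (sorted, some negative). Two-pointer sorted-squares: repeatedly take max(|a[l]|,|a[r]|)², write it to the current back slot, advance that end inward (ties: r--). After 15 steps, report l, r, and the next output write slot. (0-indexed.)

l=2, r=3, next write slot=1

[0,16] |-6|<=|24| out[16]=576 → r--
[0,15] |-6|<=|23| out[15]=529 → r--
[0,14] |-6|<=|22| out[14]=484 → r--
[0,13] |-6|<=|21| out[13]=441 → r--
[0,12] |-6|<=|20| out[12]=400 → r--
[0,11] |-6|<=|19| out[11]=361 → r--
[0,10] |-6|<=|18| out[10]=324 → r--
[0,9] |-6|<=|9| out[9]=81 → r--
[0,8] |-6|<=|8| out[8]=64 → r--
[0,7] |-6|<=|7| out[7]=49 → r--
[0,6] |-6|<=|6| out[6]=36 → r--
[0,5] |-6|>|5| out[5]=36 → l++
[1,5] |-4|<=|5| out[4]=25 → r--
[1,4] |-4|>|3| out[3]=16 → l++
[2,4] |0|<=|3| out[2]=9 → r--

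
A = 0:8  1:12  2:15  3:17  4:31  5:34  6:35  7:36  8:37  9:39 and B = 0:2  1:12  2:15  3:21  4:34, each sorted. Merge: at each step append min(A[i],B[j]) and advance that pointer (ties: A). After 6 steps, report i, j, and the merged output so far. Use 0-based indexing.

i=3, j=3, merged so far=[2, 8, 12, 12, 15, 15]

i=0 j=0: A[i]=8>B[j]=2 take 2, j++
i=0 j=1: A[i]=8<=B[j]=12 take 8, i++
i=1 j=1: A[i]=12<=B[j]=12 take 12, i++
i=2 j=1: A[i]=15>B[j]=12 take 12, j++
i=2 j=2: A[i]=15<=B[j]=15 take 15, i++
i=3 j=2: A[i]=17>B[j]=15 take 15, j++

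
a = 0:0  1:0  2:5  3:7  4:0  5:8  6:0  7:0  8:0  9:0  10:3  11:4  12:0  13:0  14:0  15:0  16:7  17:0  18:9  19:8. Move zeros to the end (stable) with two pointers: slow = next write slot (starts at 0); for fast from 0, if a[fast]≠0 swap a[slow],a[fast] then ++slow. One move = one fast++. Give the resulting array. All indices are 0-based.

[5, 7, 8, 3, 4, 7, 9, 8, 0, 0, 0, 0, 0, 0, 0, 0, 0, 0, 0, 0]

(s=0,f=0) a[fast]=0 → fast++
(s=0,f=1) a[fast]=0 → fast++
(s=0,f=2) a[fast]=5≠0 swap→a[0]=5 → slow++,fast++
(s=1,f=3) a[fast]=7≠0 swap→a[1]=7 → slow++,fast++
(s=2,f=4) a[fast]=0 → fast++
(s=2,f=5) a[fast]=8≠0 swap→a[2]=8 → slow++,fast++
(s=3,f=6) a[fast]=0 → fast++
(s=3,f=7) a[fast]=0 → fast++
(s=3,f=8) a[fast]=0 → fast++
(s=3,f=9) a[fast]=0 → fast++
(s=3,f=10) a[fast]=3≠0 swap→a[3]=3 → slow++,fast++
(s=4,f=11) a[fast]=4≠0 swap→a[4]=4 → slow++,fast++
(s=5,f=12) a[fast]=0 → fast++
(s=5,f=13) a[fast]=0 → fast++
(s=5,f=14) a[fast]=0 → fast++
(s=5,f=15) a[fast]=0 → fast++
(s=5,f=16) a[fast]=7≠0 swap→a[5]=7 → slow++,fast++
(s=6,f=17) a[fast]=0 → fast++
(s=6,f=18) a[fast]=9≠0 swap→a[6]=9 → slow++,fast++
(s=7,f=19) a[fast]=8≠0 swap→a[7]=8 → slow++,fast++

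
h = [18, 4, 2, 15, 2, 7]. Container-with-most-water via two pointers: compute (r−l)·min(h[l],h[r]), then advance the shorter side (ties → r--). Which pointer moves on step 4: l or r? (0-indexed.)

r

l=0 r=5: min(18,7)*5=35 best=35 *, r--
l=0 r=4: min(18,2)*4=8 best=35, r--
l=0 r=3: min(18,15)*3=45 best=45 *, r--
l=0 r=2: min(18,2)*2=4 best=45, r--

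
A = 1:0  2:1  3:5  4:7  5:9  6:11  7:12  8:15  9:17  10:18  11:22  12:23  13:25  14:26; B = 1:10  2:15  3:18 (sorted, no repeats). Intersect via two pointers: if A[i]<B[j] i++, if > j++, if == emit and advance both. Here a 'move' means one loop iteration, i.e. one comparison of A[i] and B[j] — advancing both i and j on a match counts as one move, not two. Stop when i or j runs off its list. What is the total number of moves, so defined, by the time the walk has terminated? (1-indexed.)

11 moves

[i=1,j=1] 0<10 → i++
[i=2,j=1] 1<10 → i++
[i=3,j=1] 5<10 → i++
[i=4,j=1] 7<10 → i++
[i=5,j=1] 9<10 → i++
[i=6,j=1] 11>10 → j++
[i=6,j=2] 11<15 → i++
[i=7,j=2] 12<15 → i++
[i=8,j=2] 15==15 emit → i++,j++
[i=9,j=3] 17<18 → i++
[i=10,j=3] 18==18 emit → i++,j++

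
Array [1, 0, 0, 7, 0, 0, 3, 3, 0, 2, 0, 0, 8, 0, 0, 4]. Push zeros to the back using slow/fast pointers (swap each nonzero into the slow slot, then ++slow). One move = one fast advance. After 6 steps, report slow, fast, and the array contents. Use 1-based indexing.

slow=3, fast=7, a=[1, 7, 0, 0, 0, 0, 3, 3, 0, 2, 0, 0, 8, 0, 0, 4]

(s=1,f=1) a[fast]=1≠0 swap→a[1]=1 → slow++,fast++
(s=2,f=2) a[fast]=0 → fast++
(s=2,f=3) a[fast]=0 → fast++
(s=2,f=4) a[fast]=7≠0 swap→a[2]=7 → slow++,fast++
(s=3,f=5) a[fast]=0 → fast++
(s=3,f=6) a[fast]=0 → fast++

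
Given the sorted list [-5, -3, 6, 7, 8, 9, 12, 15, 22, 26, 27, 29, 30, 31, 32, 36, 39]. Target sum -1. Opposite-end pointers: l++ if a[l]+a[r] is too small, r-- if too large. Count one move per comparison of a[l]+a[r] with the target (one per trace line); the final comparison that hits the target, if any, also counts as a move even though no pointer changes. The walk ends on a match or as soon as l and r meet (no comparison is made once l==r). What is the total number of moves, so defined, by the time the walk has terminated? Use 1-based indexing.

16 moves

l=1 r=17: -5+39=34 >-1, r--
l=1 r=16: -5+36=31 >-1, r--
l=1 r=15: -5+32=27 >-1, r--
l=1 r=14: -5+31=26 >-1, r--
l=1 r=13: -5+30=25 >-1, r--
l=1 r=12: -5+29=24 >-1, r--
l=1 r=11: -5+27=22 >-1, r--
l=1 r=10: -5+26=21 >-1, r--
l=1 r=9: -5+22=17 >-1, r--
l=1 r=8: -5+15=10 >-1, r--
l=1 r=7: -5+12=7 >-1, r--
l=1 r=6: -5+9=4 >-1, r--
l=1 r=5: -5+8=3 >-1, r--
l=1 r=4: -5+7=2 >-1, r--
l=1 r=3: -5+6=1 >-1, r--
l=1 r=2: -5+-3=-8 <-1, l++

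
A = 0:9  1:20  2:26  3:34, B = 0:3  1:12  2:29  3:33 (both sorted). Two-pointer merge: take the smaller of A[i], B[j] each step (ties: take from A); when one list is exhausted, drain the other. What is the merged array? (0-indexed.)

[3, 9, 12, 20, 26, 29, 33, 34]

[i=0,j=0] A[i]=9>B[j]=3 take 3 → j++
[i=0,j=1] A[i]=9<=B[j]=12 take 9 → i++
[i=1,j=1] A[i]=20>B[j]=12 take 12 → j++
[i=1,j=2] A[i]=20<=B[j]=29 take 20 → i++
[i=2,j=2] A[i]=26<=B[j]=29 take 26 → i++
[i=3,j=2] A[i]=34>B[j]=29 take 29 → j++
[i=3,j=3] A[i]=34>B[j]=33 take 33 → j++
[i=3,j=4] B done, take A[i]=34 → i++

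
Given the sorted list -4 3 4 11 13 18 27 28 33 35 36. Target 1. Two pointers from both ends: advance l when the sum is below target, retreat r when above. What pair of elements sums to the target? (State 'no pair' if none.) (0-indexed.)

no pair

[0,10] -4+36=32 >1 → r--
[0,9] -4+35=31 >1 → r--
[0,8] -4+33=29 >1 → r--
[0,7] -4+28=24 >1 → r--
[0,6] -4+27=23 >1 → r--
[0,5] -4+18=14 >1 → r--
[0,4] -4+13=9 >1 → r--
[0,3] -4+11=7 >1 → r--
[0,2] -4+4=0 <1 → l++
[1,2] 3+4=7 >1 → r--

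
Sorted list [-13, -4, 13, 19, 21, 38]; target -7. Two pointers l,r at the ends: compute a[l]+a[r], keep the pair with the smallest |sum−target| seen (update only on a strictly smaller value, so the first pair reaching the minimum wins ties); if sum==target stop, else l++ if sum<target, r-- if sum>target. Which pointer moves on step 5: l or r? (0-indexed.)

l

[0,5] -13+38=25 d=32 * → r--
[0,4] -13+21=8 d=15 * → r--
[0,3] -13+19=6 d=13 * → r--
[0,2] -13+13=0 d=7 * → r--
[0,1] -13+-4=-17 d=10 → l++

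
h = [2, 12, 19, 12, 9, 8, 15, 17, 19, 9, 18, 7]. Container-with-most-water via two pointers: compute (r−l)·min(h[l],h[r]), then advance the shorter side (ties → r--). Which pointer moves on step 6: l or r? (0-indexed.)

r

l=0 r=11: min(2,7)*11=22 best=22 *, l++
l=1 r=11: min(12,7)*10=70 best=70 *, r--
l=1 r=10: min(12,18)*9=108 best=108 *, l++
l=2 r=10: min(19,18)*8=144 best=144 *, r--
l=2 r=9: min(19,9)*7=63 best=144, r--
l=2 r=8: min(19,19)*6=114 best=144, r--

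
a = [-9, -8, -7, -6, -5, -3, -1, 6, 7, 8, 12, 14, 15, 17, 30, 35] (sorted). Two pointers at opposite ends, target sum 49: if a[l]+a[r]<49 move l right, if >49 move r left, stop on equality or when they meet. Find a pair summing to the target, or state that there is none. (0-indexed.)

(14, 35)

[0,15] -9+35=26 <49 → l++
[1,15] -8+35=27 <49 → l++
[2,15] -7+35=28 <49 → l++
[3,15] -6+35=29 <49 → l++
[4,15] -5+35=30 <49 → l++
[5,15] -3+35=32 <49 → l++
[6,15] -1+35=34 <49 → l++
[7,15] 6+35=41 <49 → l++
[8,15] 7+35=42 <49 → l++
[9,15] 8+35=43 <49 → l++
[10,15] 12+35=47 <49 → l++
[11,15] 14+35=49 → found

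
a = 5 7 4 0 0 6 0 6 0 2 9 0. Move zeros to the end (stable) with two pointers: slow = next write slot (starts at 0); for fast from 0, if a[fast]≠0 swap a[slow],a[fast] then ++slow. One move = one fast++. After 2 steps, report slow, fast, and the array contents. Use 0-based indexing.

slow=0 fast=0: a[fast]=5≠0 swap→a[0]=5, slow++,fast++
slow=1 fast=1: a[fast]=7≠0 swap→a[1]=7, slow++,fast++

slow=2, fast=2, a=[5, 7, 4, 0, 0, 6, 0, 6, 0, 2, 9, 0]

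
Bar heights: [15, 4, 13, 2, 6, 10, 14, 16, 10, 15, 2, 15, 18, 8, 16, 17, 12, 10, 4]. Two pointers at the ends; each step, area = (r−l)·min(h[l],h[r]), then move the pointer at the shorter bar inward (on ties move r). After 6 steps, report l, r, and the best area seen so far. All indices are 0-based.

l=3, r=15, best area=225

l=0 r=18: min(15,4)*18=72 best=72 *, r--
l=0 r=17: min(15,10)*17=170 best=170 *, r--
l=0 r=16: min(15,12)*16=192 best=192 *, r--
l=0 r=15: min(15,17)*15=225 best=225 *, l++
l=1 r=15: min(4,17)*14=56 best=225, l++
l=2 r=15: min(13,17)*13=169 best=225, l++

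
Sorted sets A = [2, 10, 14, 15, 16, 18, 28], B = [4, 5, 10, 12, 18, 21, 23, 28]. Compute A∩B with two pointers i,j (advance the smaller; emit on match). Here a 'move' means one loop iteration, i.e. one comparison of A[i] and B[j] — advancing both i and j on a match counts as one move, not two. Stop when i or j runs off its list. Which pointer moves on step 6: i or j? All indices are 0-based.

i

i=0 j=0: 2<4, i++
i=1 j=0: 10>4, j++
i=1 j=1: 10>5, j++
i=1 j=2: 10==10 emit, i++,j++
i=2 j=3: 14>12, j++
i=2 j=4: 14<18, i++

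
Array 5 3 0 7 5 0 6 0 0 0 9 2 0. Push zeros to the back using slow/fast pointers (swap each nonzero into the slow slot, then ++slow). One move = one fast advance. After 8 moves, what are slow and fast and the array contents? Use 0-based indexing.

slow=5, fast=8, a=[5, 3, 7, 5, 6, 0, 0, 0, 0, 0, 9, 2, 0]

slow=0 fast=0: a[fast]=5≠0 swap→a[0]=5, slow++,fast++
slow=1 fast=1: a[fast]=3≠0 swap→a[1]=3, slow++,fast++
slow=2 fast=2: a[fast]=0, fast++
slow=2 fast=3: a[fast]=7≠0 swap→a[2]=7, slow++,fast++
slow=3 fast=4: a[fast]=5≠0 swap→a[3]=5, slow++,fast++
slow=4 fast=5: a[fast]=0, fast++
slow=4 fast=6: a[fast]=6≠0 swap→a[4]=6, slow++,fast++
slow=5 fast=7: a[fast]=0, fast++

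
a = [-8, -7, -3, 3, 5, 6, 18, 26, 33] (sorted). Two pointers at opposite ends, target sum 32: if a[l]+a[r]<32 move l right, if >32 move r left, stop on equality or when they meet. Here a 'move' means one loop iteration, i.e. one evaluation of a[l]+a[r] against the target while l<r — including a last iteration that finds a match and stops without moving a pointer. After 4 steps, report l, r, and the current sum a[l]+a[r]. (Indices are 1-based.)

[1,9] -8+33=25 <32 → l++
[2,9] -7+33=26 <32 → l++
[3,9] -3+33=30 <32 → l++
[4,9] 3+33=36 >32 → r--

l=4, r=8, sum=29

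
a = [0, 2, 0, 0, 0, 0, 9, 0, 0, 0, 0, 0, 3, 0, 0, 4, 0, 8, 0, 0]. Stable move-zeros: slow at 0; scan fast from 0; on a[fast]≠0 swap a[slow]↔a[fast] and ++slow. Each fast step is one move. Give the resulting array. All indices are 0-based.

[2, 9, 3, 4, 8, 0, 0, 0, 0, 0, 0, 0, 0, 0, 0, 0, 0, 0, 0, 0]

(s=0,f=0) a[fast]=0 → fast++
(s=0,f=1) a[fast]=2≠0 swap→a[0]=2 → slow++,fast++
(s=1,f=2) a[fast]=0 → fast++
(s=1,f=3) a[fast]=0 → fast++
(s=1,f=4) a[fast]=0 → fast++
(s=1,f=5) a[fast]=0 → fast++
(s=1,f=6) a[fast]=9≠0 swap→a[1]=9 → slow++,fast++
(s=2,f=7) a[fast]=0 → fast++
(s=2,f=8) a[fast]=0 → fast++
(s=2,f=9) a[fast]=0 → fast++
(s=2,f=10) a[fast]=0 → fast++
(s=2,f=11) a[fast]=0 → fast++
(s=2,f=12) a[fast]=3≠0 swap→a[2]=3 → slow++,fast++
(s=3,f=13) a[fast]=0 → fast++
(s=3,f=14) a[fast]=0 → fast++
(s=3,f=15) a[fast]=4≠0 swap→a[3]=4 → slow++,fast++
(s=4,f=16) a[fast]=0 → fast++
(s=4,f=17) a[fast]=8≠0 swap→a[4]=8 → slow++,fast++
(s=5,f=18) a[fast]=0 → fast++
(s=5,f=19) a[fast]=0 → fast++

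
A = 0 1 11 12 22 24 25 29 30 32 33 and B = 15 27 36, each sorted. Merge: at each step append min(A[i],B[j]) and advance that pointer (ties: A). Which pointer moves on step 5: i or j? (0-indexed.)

[i=0,j=0] A[i]=0<=B[j]=15 take 0 → i++
[i=1,j=0] A[i]=1<=B[j]=15 take 1 → i++
[i=2,j=0] A[i]=11<=B[j]=15 take 11 → i++
[i=3,j=0] A[i]=12<=B[j]=15 take 12 → i++
[i=4,j=0] A[i]=22>B[j]=15 take 15 → j++

j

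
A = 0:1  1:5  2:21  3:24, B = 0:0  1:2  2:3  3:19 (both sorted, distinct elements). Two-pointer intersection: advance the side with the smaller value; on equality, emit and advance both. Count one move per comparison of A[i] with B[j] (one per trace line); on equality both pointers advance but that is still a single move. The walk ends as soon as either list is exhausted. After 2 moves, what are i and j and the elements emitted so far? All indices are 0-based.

[i=0,j=0] 1>0 → j++
[i=0,j=1] 1<2 → i++

i=1, j=1, emitted=[]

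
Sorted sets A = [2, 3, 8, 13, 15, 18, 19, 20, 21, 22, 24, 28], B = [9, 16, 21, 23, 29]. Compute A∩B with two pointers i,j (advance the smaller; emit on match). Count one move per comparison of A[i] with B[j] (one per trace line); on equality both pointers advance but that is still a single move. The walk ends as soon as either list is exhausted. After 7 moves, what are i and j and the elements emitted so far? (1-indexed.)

i=6, j=3, emitted=[]

i=1 j=1: 2<9, i++
i=2 j=1: 3<9, i++
i=3 j=1: 8<9, i++
i=4 j=1: 13>9, j++
i=4 j=2: 13<16, i++
i=5 j=2: 15<16, i++
i=6 j=2: 18>16, j++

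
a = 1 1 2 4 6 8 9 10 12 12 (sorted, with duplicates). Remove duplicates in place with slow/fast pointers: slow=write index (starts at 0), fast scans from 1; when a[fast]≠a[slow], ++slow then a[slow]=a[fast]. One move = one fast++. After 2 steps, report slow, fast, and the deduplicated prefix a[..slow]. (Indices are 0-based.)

slow=1, fast=3, prefix=[1, 2]

slow=0 fast=1: a[fast]=1=a[slow] dup, fast++
slow=0 fast=2: a[fast]=2≠a[slow]=1 write a[1]=2, slow++,fast++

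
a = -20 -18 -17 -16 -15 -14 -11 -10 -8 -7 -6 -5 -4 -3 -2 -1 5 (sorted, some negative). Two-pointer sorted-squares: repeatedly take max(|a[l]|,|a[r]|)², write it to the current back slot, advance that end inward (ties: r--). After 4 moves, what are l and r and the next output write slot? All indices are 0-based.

l=4, r=16, next write slot=12

l=0 r=16: |-20|>|5| out[16]=400, l++
l=1 r=16: |-18|>|5| out[15]=324, l++
l=2 r=16: |-17|>|5| out[14]=289, l++
l=3 r=16: |-16|>|5| out[13]=256, l++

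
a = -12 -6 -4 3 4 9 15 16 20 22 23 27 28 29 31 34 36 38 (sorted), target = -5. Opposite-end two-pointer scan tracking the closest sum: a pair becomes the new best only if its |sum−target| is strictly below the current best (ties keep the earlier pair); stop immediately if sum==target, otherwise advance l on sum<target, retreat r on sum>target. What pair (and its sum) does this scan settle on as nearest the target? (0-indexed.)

l=0 r=17: -12+38=26 d=31 *, r--
l=0 r=16: -12+36=24 d=29 *, r--
l=0 r=15: -12+34=22 d=27 *, r--
l=0 r=14: -12+31=19 d=24 *, r--
l=0 r=13: -12+29=17 d=22 *, r--
l=0 r=12: -12+28=16 d=21 *, r--
l=0 r=11: -12+27=15 d=20 *, r--
l=0 r=10: -12+23=11 d=16 *, r--
l=0 r=9: -12+22=10 d=15 *, r--
l=0 r=8: -12+20=8 d=13 *, r--
l=0 r=7: -12+16=4 d=9 *, r--
l=0 r=6: -12+15=3 d=8 *, r--
l=0 r=5: -12+9=-3 d=2 *, r--
l=0 r=4: -12+4=-8 d=3, l++
l=1 r=4: -6+4=-2 d=3, r--
l=1 r=3: -6+3=-3 d=2, r--
l=1 r=2: -6+-4=-10 d=5, l++

pair (-12, 9) with sum -3 (|Δ|=2)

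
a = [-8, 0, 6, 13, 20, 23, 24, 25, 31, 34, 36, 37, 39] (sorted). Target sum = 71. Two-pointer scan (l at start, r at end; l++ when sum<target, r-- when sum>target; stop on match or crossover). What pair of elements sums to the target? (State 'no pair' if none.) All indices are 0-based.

[0,12] -8+39=31 <71 → l++
[1,12] 0+39=39 <71 → l++
[2,12] 6+39=45 <71 → l++
[3,12] 13+39=52 <71 → l++
[4,12] 20+39=59 <71 → l++
[5,12] 23+39=62 <71 → l++
[6,12] 24+39=63 <71 → l++
[7,12] 25+39=64 <71 → l++
[8,12] 31+39=70 <71 → l++
[9,12] 34+39=73 >71 → r--
[9,11] 34+37=71 → found

(34, 37)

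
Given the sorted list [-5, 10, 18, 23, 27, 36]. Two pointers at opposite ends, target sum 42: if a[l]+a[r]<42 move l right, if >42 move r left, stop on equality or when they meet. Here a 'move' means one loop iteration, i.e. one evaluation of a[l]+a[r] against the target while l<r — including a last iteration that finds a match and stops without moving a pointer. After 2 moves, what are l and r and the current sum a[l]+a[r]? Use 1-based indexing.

l=2, r=5, sum=37

l=1 r=6: -5+36=31 <42, l++
l=2 r=6: 10+36=46 >42, r--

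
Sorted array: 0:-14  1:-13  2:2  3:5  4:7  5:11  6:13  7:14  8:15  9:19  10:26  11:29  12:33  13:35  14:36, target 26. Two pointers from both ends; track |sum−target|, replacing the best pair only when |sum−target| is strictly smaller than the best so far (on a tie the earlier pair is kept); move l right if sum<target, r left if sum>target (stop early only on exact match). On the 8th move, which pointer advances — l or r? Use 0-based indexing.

l

[0,14] -14+36=22 d=4 * → l++
[1,14] -13+36=23 d=3 * → l++
[2,14] 2+36=38 d=12 → r--
[2,13] 2+35=37 d=11 → r--
[2,12] 2+33=35 d=9 → r--
[2,11] 2+29=31 d=5 → r--
[2,10] 2+26=28 d=2 * → r--
[2,9] 2+19=21 d=5 → l++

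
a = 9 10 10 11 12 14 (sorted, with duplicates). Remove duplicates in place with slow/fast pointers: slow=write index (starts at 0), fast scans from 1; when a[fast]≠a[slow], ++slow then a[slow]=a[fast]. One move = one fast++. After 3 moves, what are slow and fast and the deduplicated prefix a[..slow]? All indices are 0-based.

slow=2, fast=4, prefix=[9, 10, 11]

slow=0 fast=1: a[fast]=10≠a[slow]=9 write a[1]=10, slow++,fast++
slow=1 fast=2: a[fast]=10=a[slow] dup, fast++
slow=1 fast=3: a[fast]=11≠a[slow]=10 write a[2]=11, slow++,fast++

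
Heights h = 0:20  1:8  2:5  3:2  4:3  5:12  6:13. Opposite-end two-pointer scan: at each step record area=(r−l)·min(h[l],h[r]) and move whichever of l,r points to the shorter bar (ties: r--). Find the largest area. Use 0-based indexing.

l=0 r=6: min(20,13)*6=78 best=78 *, r--
l=0 r=5: min(20,12)*5=60 best=78, r--
l=0 r=4: min(20,3)*4=12 best=78, r--
l=0 r=3: min(20,2)*3=6 best=78, r--
l=0 r=2: min(20,5)*2=10 best=78, r--
l=0 r=1: min(20,8)*1=8 best=78, r--

max area = 78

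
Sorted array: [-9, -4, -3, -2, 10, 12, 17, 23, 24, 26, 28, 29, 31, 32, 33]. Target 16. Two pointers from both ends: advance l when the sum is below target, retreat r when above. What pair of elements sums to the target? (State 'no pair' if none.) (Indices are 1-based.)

[1,15] -9+33=24 >16 → r--
[1,14] -9+32=23 >16 → r--
[1,13] -9+31=22 >16 → r--
[1,12] -9+29=20 >16 → r--
[1,11] -9+28=19 >16 → r--
[1,10] -9+26=17 >16 → r--
[1,9] -9+24=15 <16 → l++
[2,9] -4+24=20 >16 → r--
[2,8] -4+23=19 >16 → r--
[2,7] -4+17=13 <16 → l++
[3,7] -3+17=14 <16 → l++
[4,7] -2+17=15 <16 → l++
[5,7] 10+17=27 >16 → r--
[5,6] 10+12=22 >16 → r--

no pair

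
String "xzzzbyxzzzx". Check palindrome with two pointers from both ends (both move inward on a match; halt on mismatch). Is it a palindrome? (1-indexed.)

not a palindrome (mismatch at 5,7)

l=1 r=11: 'x'=='x', l++,r--
l=2 r=10: 'z'=='z', l++,r--
l=3 r=9: 'z'=='z', l++,r--
l=4 r=8: 'z'=='z', l++,r--
l=5 r=7: 'b'!='x', stop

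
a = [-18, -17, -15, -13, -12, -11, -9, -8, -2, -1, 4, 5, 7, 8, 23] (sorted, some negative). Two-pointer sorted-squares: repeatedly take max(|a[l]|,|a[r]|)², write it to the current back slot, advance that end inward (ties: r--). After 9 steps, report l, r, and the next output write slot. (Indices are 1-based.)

l=8, r=13, next write slot=6

[1,15] |-18|<=|23| out[15]=529 → r--
[1,14] |-18|>|8| out[14]=324 → l++
[2,14] |-17|>|8| out[13]=289 → l++
[3,14] |-15|>|8| out[12]=225 → l++
[4,14] |-13|>|8| out[11]=169 → l++
[5,14] |-12|>|8| out[10]=144 → l++
[6,14] |-11|>|8| out[9]=121 → l++
[7,14] |-9|>|8| out[8]=81 → l++
[8,14] |-8|<=|8| out[7]=64 → r--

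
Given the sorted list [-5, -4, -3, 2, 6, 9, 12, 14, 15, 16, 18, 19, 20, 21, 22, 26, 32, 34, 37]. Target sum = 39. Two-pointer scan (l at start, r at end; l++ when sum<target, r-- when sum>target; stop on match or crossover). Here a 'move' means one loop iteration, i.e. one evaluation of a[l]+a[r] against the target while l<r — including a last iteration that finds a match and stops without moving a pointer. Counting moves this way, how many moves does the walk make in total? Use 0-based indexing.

4 moves

[0,18] -5+37=32 <39 → l++
[1,18] -4+37=33 <39 → l++
[2,18] -3+37=34 <39 → l++
[3,18] 2+37=39 → found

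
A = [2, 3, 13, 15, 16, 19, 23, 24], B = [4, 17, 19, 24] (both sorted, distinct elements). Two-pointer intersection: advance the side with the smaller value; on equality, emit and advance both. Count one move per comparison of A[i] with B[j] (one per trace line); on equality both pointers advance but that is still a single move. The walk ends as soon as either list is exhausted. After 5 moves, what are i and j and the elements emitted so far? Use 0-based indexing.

i=0 j=0: 2<4, i++
i=1 j=0: 3<4, i++
i=2 j=0: 13>4, j++
i=2 j=1: 13<17, i++
i=3 j=1: 15<17, i++

i=4, j=1, emitted=[]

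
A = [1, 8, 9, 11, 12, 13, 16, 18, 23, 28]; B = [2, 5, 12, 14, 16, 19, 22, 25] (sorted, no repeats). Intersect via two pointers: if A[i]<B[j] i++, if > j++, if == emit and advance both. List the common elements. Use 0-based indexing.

intersection = [12, 16]

i=0 j=0: 1<2, i++
i=1 j=0: 8>2, j++
i=1 j=1: 8>5, j++
i=1 j=2: 8<12, i++
i=2 j=2: 9<12, i++
i=3 j=2: 11<12, i++
i=4 j=2: 12==12 emit, i++,j++
i=5 j=3: 13<14, i++
i=6 j=3: 16>14, j++
i=6 j=4: 16==16 emit, i++,j++
i=7 j=5: 18<19, i++
i=8 j=5: 23>19, j++
i=8 j=6: 23>22, j++
i=8 j=7: 23<25, i++
i=9 j=7: 28>25, j++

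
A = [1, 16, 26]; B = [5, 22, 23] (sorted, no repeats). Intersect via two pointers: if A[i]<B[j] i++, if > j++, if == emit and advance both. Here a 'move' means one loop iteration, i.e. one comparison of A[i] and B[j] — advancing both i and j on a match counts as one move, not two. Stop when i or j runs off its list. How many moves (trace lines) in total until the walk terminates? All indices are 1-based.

5 moves

i=1 j=1: 1<5, i++
i=2 j=1: 16>5, j++
i=2 j=2: 16<22, i++
i=3 j=2: 26>22, j++
i=3 j=3: 26>23, j++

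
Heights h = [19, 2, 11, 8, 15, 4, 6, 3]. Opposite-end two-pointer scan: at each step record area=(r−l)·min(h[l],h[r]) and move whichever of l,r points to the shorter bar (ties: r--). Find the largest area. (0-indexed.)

max area = 60

l=0 r=7: min(19,3)*7=21 best=21 *, r--
l=0 r=6: min(19,6)*6=36 best=36 *, r--
l=0 r=5: min(19,4)*5=20 best=36, r--
l=0 r=4: min(19,15)*4=60 best=60 *, r--
l=0 r=3: min(19,8)*3=24 best=60, r--
l=0 r=2: min(19,11)*2=22 best=60, r--
l=0 r=1: min(19,2)*1=2 best=60, r--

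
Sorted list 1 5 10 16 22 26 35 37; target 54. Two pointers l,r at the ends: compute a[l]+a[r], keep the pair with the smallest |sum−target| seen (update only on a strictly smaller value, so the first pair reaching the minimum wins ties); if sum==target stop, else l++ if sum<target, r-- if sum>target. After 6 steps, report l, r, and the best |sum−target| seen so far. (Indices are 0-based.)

l=4, r=5, best |Δ|=1

l=0 r=7: 1+37=38 d=16 *, l++
l=1 r=7: 5+37=42 d=12 *, l++
l=2 r=7: 10+37=47 d=7 *, l++
l=3 r=7: 16+37=53 d=1 *, l++
l=4 r=7: 22+37=59 d=5, r--
l=4 r=6: 22+35=57 d=3, r--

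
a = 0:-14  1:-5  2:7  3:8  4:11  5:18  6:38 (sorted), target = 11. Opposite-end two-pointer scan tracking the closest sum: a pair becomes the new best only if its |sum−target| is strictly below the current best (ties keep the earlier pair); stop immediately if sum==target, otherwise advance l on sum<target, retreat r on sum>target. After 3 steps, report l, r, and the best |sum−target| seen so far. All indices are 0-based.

l=1, r=4, best |Δ|=2

[0,6] -14+38=24 d=13 * → r--
[0,5] -14+18=4 d=7 * → l++
[1,5] -5+18=13 d=2 * → r--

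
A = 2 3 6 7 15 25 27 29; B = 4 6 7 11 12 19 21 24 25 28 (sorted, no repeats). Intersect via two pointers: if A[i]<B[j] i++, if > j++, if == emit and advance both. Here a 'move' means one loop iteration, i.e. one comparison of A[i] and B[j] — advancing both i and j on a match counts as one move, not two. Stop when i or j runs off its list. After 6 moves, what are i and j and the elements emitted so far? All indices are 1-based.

[i=1,j=1] 2<4 → i++
[i=2,j=1] 3<4 → i++
[i=3,j=1] 6>4 → j++
[i=3,j=2] 6==6 emit → i++,j++
[i=4,j=3] 7==7 emit → i++,j++
[i=5,j=4] 15>11 → j++

i=5, j=5, emitted=[6, 7]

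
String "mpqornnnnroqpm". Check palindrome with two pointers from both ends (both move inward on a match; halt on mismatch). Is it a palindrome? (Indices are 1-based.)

l=1 r=14: 'm'=='m', l++,r--
l=2 r=13: 'p'=='p', l++,r--
l=3 r=12: 'q'=='q', l++,r--
l=4 r=11: 'o'=='o', l++,r--
l=5 r=10: 'r'=='r', l++,r--
l=6 r=9: 'n'=='n', l++,r--
l=7 r=8: 'n'=='n', l++,r--

palindrome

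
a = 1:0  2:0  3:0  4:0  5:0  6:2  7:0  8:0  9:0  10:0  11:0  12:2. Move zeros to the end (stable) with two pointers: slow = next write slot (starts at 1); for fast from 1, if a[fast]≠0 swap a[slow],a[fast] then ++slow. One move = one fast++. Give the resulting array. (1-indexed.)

(s=1,f=1) a[fast]=0 → fast++
(s=1,f=2) a[fast]=0 → fast++
(s=1,f=3) a[fast]=0 → fast++
(s=1,f=4) a[fast]=0 → fast++
(s=1,f=5) a[fast]=0 → fast++
(s=1,f=6) a[fast]=2≠0 swap→a[1]=2 → slow++,fast++
(s=2,f=7) a[fast]=0 → fast++
(s=2,f=8) a[fast]=0 → fast++
(s=2,f=9) a[fast]=0 → fast++
(s=2,f=10) a[fast]=0 → fast++
(s=2,f=11) a[fast]=0 → fast++
(s=2,f=12) a[fast]=2≠0 swap→a[2]=2 → slow++,fast++

[2, 2, 0, 0, 0, 0, 0, 0, 0, 0, 0, 0]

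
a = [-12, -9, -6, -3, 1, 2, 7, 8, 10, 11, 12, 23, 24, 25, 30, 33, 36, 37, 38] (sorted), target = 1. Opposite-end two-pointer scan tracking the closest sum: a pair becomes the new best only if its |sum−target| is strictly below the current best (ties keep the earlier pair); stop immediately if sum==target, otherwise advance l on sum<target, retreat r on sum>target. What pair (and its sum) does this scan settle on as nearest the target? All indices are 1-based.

pair (-9, 10) with sum 1 (|Δ|=0)

[1,19] -12+38=26 d=25 * → r--
[1,18] -12+37=25 d=24 * → r--
[1,17] -12+36=24 d=23 * → r--
[1,16] -12+33=21 d=20 * → r--
[1,15] -12+30=18 d=17 * → r--
[1,14] -12+25=13 d=12 * → r--
[1,13] -12+24=12 d=11 * → r--
[1,12] -12+23=11 d=10 * → r--
[1,11] -12+12=0 d=1 * → l++
[2,11] -9+12=3 d=2 → r--
[2,10] -9+11=2 d=1 → r--
[2,9] -9+10=1 d=0 * → stop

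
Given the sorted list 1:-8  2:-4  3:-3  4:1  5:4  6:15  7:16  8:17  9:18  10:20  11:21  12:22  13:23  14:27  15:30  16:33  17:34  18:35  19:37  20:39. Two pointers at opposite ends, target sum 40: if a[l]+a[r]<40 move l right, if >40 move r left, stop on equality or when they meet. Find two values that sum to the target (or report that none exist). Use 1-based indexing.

(1, 39)

[1,20] -8+39=31 <40 → l++
[2,20] -4+39=35 <40 → l++
[3,20] -3+39=36 <40 → l++
[4,20] 1+39=40 → found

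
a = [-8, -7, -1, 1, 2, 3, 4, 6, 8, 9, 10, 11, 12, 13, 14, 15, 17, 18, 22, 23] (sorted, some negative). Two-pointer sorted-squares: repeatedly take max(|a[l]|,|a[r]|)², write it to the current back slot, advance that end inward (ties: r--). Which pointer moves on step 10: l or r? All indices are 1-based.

[1,20] |-8|<=|23| out[20]=529 → r--
[1,19] |-8|<=|22| out[19]=484 → r--
[1,18] |-8|<=|18| out[18]=324 → r--
[1,17] |-8|<=|17| out[17]=289 → r--
[1,16] |-8|<=|15| out[16]=225 → r--
[1,15] |-8|<=|14| out[15]=196 → r--
[1,14] |-8|<=|13| out[14]=169 → r--
[1,13] |-8|<=|12| out[13]=144 → r--
[1,12] |-8|<=|11| out[12]=121 → r--
[1,11] |-8|<=|10| out[11]=100 → r--

r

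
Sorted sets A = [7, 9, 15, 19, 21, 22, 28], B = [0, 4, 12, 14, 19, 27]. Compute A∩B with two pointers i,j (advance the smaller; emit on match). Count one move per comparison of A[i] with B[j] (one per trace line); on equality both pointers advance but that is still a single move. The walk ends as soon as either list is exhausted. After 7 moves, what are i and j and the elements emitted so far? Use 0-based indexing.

[i=0,j=0] 7>0 → j++
[i=0,j=1] 7>4 → j++
[i=0,j=2] 7<12 → i++
[i=1,j=2] 9<12 → i++
[i=2,j=2] 15>12 → j++
[i=2,j=3] 15>14 → j++
[i=2,j=4] 15<19 → i++

i=3, j=4, emitted=[]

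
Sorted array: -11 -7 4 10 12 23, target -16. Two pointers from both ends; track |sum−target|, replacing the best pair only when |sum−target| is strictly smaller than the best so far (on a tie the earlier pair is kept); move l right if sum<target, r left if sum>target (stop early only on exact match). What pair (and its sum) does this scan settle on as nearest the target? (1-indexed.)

l=1 r=6: -11+23=12 d=28 *, r--
l=1 r=5: -11+12=1 d=17 *, r--
l=1 r=4: -11+10=-1 d=15 *, r--
l=1 r=3: -11+4=-7 d=9 *, r--
l=1 r=2: -11+-7=-18 d=2 *, l++

pair (-11, -7) with sum -18 (|Δ|=2)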